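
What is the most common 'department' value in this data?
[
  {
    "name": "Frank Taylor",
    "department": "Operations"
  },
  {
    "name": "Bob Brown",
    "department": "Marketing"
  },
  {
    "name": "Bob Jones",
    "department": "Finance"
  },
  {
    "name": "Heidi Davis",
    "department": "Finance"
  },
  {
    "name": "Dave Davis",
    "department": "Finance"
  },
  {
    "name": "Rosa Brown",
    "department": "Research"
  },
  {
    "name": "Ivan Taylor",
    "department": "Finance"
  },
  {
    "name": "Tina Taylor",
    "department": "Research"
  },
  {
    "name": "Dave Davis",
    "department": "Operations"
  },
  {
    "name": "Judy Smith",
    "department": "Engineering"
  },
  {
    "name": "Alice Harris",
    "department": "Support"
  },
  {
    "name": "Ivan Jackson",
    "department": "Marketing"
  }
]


Counting 'department' values across 12 records:

  Finance: 4 ####
  Operations: 2 ##
  Marketing: 2 ##
  Research: 2 ##
  Engineering: 1 #
  Support: 1 #

Most common: Finance (4 times)

Finance (4 times)


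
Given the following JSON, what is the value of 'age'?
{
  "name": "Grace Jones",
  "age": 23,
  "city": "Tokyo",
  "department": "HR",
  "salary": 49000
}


Looking up field 'age'
Value: 23

23


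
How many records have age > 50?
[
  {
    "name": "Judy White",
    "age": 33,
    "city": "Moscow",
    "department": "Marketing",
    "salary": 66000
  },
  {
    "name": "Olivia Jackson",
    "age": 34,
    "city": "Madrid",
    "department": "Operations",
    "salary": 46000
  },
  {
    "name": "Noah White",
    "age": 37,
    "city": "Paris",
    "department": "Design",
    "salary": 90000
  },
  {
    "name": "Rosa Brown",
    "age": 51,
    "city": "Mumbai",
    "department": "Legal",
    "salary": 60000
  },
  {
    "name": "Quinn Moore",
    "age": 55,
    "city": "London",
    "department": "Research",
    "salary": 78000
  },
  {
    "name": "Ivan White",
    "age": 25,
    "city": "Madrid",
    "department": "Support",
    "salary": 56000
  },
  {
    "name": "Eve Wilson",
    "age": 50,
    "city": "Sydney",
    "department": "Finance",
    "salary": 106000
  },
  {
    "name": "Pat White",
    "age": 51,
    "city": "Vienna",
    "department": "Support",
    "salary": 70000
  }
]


Data: 8 records
Condition: age > 50

Checking each record:
  Judy White: 33
  Olivia Jackson: 34
  Noah White: 37
  Rosa Brown: 51 MATCH
  Quinn Moore: 55 MATCH
  Ivan White: 25
  Eve Wilson: 50
  Pat White: 51 MATCH

Count: 3

3


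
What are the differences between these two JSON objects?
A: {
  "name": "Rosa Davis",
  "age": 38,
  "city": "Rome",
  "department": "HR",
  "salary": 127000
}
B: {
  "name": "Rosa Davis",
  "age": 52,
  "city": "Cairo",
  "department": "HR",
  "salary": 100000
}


Comparing each field (in key order):
  name: same
  age: DIFFERENT
  city: DIFFERENT
  department: same
  salary: DIFFERENT
Differences:
  age: 38 -> 52
  city: Rome -> Cairo
  salary: 127000 -> 100000

3 field(s) changed

3 changes: age, city, salary


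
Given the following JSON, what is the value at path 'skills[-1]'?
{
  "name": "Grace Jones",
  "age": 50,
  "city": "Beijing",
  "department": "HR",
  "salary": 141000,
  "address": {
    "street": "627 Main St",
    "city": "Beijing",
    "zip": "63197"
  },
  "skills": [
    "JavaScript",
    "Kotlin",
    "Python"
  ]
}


Query: skills[-1]
Path: skills -> last element
Value: Python

Python


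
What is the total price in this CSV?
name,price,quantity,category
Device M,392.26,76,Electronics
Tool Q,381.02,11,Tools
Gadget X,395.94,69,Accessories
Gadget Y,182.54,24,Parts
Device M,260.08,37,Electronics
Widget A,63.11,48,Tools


Computing total price:
Values: [392.26, 381.02, 395.94, 182.54, 260.08, 63.11]
Sum = 1674.95

1674.95


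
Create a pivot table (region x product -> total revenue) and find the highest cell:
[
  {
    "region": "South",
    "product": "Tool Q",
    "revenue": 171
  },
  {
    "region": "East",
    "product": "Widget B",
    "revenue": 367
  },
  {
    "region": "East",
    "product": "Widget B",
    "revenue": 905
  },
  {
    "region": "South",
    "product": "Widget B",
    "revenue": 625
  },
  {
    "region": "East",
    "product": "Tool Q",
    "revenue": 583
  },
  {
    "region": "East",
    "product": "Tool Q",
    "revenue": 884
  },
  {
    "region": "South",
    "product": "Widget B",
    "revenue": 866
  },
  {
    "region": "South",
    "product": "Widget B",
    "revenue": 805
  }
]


Pivot: region (rows) x product (columns) -> total revenue

     Tool Q        Widget B    
East          1467          1272  
South          171          2296  

Highest: South / Widget B = $2296

South / Widget B = $2296


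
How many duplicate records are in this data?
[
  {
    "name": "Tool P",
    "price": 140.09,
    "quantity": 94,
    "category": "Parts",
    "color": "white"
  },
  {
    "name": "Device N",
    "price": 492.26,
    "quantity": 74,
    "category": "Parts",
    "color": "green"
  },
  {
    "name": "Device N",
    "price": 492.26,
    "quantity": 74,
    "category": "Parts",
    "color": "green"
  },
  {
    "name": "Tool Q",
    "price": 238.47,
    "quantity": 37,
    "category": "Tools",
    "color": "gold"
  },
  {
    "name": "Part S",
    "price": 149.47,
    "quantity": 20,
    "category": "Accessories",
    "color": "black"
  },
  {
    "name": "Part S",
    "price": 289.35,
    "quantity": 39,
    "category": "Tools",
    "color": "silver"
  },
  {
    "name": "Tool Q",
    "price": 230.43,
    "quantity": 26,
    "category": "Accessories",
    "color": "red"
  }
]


Checking 7 records for duplicates:

  Row 1: Tool P ($140.09, qty 94)
  Row 2: Device N ($492.26, qty 74)
  Row 3: Device N ($492.26, qty 74) <-- DUPLICATE
  Row 4: Tool Q ($238.47, qty 37)
  Row 5: Part S ($149.47, qty 20)
  Row 6: Part S ($289.35, qty 39)
  Row 7: Tool Q ($230.43, qty 26)

Duplicates found: 1
Unique records: 6

1 duplicates, 6 unique


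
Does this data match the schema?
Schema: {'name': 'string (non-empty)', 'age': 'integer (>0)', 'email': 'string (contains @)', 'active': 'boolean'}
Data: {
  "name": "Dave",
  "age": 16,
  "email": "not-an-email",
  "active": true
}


Validating each field against schema:
  name: OK (non-empty string)
  age: OK (positive integer)
  email: FAIL ("not-an-email" does not contain @)
  active: OK (boolean)

Result: INVALID (1 error: email)

INVALID (1 error: email)


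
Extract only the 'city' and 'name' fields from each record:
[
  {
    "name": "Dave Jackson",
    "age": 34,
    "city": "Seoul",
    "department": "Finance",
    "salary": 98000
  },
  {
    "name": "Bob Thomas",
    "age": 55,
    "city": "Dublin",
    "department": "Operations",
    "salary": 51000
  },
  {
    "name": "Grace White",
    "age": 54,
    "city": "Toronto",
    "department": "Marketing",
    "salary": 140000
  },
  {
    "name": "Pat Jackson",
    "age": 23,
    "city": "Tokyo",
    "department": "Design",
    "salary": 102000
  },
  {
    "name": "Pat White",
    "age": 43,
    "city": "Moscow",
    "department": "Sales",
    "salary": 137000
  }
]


Original: 5 records with fields: name, age, city, department, salary
Keep: ['city', 'name']
Drop: ['age', 'department', 'salary']
Result: 5 records, 2 fields each

[
  {
    "city": "Seoul",
    "name": "Dave Jackson"
  },
  {
    "city": "Dublin",
    "name": "Bob Thomas"
  },
  {
    "city": "Toronto",
    "name": "Grace White"
  },
  {
    "city": "Tokyo",
    "name": "Pat Jackson"
  },
  {
    "city": "Moscow",
    "name": "Pat White"
  }
]


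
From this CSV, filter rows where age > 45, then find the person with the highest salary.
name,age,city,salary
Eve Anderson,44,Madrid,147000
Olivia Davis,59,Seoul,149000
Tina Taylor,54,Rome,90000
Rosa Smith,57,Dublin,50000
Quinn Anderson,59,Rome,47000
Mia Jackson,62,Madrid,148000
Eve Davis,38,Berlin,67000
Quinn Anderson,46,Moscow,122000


Filter: age > 45
Sort by: salary (descending)

Filtered records (6):
  Olivia Davis, age 59, salary $149000
  Mia Jackson, age 62, salary $148000
  Quinn Anderson, age 46, salary $122000
  Tina Taylor, age 54, salary $90000
  Rosa Smith, age 57, salary $50000
  Quinn Anderson, age 59, salary $47000

Highest salary: Olivia Davis ($149000)

Olivia Davis


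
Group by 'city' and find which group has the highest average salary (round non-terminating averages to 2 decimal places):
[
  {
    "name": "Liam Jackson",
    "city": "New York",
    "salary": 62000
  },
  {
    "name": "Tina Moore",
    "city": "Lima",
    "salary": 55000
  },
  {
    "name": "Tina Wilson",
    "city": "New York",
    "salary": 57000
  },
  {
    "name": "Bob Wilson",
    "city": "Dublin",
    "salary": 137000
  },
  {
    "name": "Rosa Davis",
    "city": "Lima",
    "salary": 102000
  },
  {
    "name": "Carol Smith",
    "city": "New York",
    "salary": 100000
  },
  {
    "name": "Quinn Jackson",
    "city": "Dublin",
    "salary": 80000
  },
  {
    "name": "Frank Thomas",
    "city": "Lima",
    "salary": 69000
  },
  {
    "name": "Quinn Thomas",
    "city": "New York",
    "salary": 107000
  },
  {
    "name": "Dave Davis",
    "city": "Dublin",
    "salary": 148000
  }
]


Group by: city

Groups:
  Dublin: 3 people, avg salary = 365000/3 ≈ $121666.67
  Lima: 3 people, avg salary = 226000/3 ≈ $75333.33
  New York: 4 people, avg salary = 326000/4 = $81500

Highest average salary: Dublin (≈$121666.67)

Dublin (≈$121666.67)


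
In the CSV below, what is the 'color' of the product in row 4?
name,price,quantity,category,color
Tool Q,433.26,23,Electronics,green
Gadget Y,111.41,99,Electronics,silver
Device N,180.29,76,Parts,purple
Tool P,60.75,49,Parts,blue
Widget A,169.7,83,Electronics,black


Query: Row 4 ('Tool P'), column 'color'
Value: blue

blue


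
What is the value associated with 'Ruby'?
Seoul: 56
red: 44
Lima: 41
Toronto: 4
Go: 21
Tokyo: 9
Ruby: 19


Looking up key 'Ruby'
Value: 19

19


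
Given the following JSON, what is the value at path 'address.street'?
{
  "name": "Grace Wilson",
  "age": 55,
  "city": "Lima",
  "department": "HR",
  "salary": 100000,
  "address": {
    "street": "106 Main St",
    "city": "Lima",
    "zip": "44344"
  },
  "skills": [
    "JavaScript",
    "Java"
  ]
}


Query: address.street
Path: address -> street
Value: 106 Main St

106 Main St


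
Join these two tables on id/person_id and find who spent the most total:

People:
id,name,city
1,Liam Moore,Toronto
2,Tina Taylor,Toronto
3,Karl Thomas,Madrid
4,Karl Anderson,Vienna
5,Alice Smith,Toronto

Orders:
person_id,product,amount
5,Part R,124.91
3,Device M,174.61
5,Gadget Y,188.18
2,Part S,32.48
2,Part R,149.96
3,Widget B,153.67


Join on: people.id = orders.person_id

Joined rows:
  Alice Smith (Toronto) bought Part R for $124.91
  Karl Thomas (Madrid) bought Device M for $174.61
  Alice Smith (Toronto) bought Gadget Y for $188.18
  Tina Taylor (Toronto) bought Part S for $32.48
  Tina Taylor (Toronto) bought Part R for $149.96
  Karl Thomas (Madrid) bought Widget B for $153.67

Total per person:
  Karl Thomas: $328.28
  Alice Smith: $313.09
  Tina Taylor: $182.44

Top spender: Karl Thomas ($328.28)

Karl Thomas ($328.28)


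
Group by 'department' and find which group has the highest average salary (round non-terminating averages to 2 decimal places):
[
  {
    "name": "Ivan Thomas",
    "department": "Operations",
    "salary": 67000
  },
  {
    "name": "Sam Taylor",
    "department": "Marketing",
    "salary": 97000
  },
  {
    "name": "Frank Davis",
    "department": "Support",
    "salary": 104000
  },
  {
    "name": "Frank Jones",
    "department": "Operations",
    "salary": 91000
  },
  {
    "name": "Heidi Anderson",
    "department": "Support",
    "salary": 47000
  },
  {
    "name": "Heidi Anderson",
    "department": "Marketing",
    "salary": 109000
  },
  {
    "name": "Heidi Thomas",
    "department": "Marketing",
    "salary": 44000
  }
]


Group by: department

Groups:
  Marketing: 3 people, avg salary = 250000/3 ≈ $83333.33
  Operations: 2 people, avg salary = 158000/2 = $79000
  Support: 2 people, avg salary = 151000/2 = $75500

Highest average salary: Marketing (≈$83333.33)

Marketing (≈$83333.33)


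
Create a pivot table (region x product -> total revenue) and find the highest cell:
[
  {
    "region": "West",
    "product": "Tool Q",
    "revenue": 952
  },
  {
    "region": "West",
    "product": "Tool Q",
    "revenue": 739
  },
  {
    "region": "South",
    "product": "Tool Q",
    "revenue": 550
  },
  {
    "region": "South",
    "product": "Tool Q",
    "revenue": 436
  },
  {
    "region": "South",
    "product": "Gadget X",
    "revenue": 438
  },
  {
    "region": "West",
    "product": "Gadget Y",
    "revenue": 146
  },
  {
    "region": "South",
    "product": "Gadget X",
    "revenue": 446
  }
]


Pivot: region (rows) x product (columns) -> total revenue

     Gadget X      Gadget Y      Tool Q      
South          884             0           986  
West             0           146          1691  

Highest: West / Tool Q = $1691

West / Tool Q = $1691


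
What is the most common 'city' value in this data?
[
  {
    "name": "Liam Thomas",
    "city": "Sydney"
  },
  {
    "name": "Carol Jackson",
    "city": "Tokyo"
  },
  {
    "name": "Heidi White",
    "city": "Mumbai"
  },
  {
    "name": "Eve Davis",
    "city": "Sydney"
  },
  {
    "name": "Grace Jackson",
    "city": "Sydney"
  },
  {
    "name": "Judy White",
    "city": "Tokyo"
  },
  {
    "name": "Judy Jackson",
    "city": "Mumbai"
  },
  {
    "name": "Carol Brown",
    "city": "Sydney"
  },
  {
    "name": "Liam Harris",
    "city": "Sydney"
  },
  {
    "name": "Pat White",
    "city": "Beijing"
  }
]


Counting 'city' values across 10 records:

  Sydney: 5 #####
  Tokyo: 2 ##
  Mumbai: 2 ##
  Beijing: 1 #

Most common: Sydney (5 times)

Sydney (5 times)


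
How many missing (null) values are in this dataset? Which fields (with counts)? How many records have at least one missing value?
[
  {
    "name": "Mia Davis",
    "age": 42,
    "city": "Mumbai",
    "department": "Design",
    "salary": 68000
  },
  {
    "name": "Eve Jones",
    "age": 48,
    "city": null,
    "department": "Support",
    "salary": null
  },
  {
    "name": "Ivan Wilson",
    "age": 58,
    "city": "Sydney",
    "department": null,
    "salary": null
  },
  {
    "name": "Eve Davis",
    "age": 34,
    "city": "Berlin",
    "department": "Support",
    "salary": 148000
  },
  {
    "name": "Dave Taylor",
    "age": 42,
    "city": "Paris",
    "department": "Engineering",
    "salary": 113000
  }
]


Checking for missing (null) values in 5 records:

  Mia Davis: complete
  Eve Jones: city, salary
  Ivan Wilson: department, salary
  Eve Davis: complete
  Dave Taylor: complete

Per field:
  name: 0 missing
  age: 0 missing
  city: 1 missing
  department: 1 missing
  salary: 2 missing

Total missing values: 4
Records with any missing: 2

4 missing values (city: 1, department: 1, salary: 2); 2 incomplete records


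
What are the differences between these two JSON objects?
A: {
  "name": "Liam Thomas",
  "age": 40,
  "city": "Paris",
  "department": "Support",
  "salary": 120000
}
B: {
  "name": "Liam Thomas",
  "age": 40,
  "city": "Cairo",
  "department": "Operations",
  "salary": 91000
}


Comparing each field (in key order):
  name: same
  age: same
  city: DIFFERENT
  department: DIFFERENT
  salary: DIFFERENT
Differences:
  city: Paris -> Cairo
  department: Support -> Operations
  salary: 120000 -> 91000

3 field(s) changed

3 changes: city, department, salary


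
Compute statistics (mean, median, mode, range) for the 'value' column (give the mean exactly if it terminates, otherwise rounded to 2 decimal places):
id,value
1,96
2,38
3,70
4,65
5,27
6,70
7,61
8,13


Data: [96, 38, 70, 65, 27, 70, 61, 13]
Count: 8
Sum: 440
Mean: 440/8 = 55
Sorted: [13, 27, 38, 61, 65, 70, 70, 96]
Median: 63.0
Mode: 70 (2 times)
Range: 96 - 13 = 83
Min: 13, Max: 96

mean=55, median=63.0, mode=70, range=83


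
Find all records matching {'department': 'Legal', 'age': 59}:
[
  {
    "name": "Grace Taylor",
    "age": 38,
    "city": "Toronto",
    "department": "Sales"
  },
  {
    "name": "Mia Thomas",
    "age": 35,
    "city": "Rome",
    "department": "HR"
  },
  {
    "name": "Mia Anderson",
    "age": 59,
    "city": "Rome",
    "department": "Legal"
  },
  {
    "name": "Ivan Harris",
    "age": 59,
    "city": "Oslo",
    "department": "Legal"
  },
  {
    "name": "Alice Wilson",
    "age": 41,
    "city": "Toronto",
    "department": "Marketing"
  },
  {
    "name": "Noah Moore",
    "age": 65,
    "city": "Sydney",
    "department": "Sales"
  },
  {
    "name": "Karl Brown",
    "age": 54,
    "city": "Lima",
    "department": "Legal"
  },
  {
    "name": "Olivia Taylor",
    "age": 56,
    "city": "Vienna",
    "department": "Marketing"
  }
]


Search criteria: {'department': 'Legal', 'age': 59}

Checking 8 records:
  Grace Taylor: {department: Sales, age: 38}
  Mia Thomas: {department: HR, age: 35}
  Mia Anderson: {department: Legal, age: 59} <-- MATCH
  Ivan Harris: {department: Legal, age: 59} <-- MATCH
  Alice Wilson: {department: Marketing, age: 41}
  Noah Moore: {department: Sales, age: 65}
  Karl Brown: {department: Legal, age: 54}
  Olivia Taylor: {department: Marketing, age: 56}

Matches: ["Mia Anderson", "Ivan Harris"]

["Mia Anderson", "Ivan Harris"]


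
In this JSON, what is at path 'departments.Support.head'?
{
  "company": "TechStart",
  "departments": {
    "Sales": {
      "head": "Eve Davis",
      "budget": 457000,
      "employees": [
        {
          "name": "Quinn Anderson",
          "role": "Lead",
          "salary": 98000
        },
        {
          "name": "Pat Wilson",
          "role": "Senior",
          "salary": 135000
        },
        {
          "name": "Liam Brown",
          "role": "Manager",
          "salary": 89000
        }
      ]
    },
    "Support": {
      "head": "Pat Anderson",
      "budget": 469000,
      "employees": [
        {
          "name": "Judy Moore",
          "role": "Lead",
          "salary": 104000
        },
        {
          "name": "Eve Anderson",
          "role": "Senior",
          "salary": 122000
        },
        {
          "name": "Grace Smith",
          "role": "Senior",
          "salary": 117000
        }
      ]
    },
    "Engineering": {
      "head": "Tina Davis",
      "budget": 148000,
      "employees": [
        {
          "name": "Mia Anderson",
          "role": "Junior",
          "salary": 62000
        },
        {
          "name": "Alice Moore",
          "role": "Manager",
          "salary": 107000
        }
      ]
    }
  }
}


Path: departments.Support.head

Navigate:
  -> departments
  -> Support
  -> head = 'Pat Anderson'

Pat Anderson


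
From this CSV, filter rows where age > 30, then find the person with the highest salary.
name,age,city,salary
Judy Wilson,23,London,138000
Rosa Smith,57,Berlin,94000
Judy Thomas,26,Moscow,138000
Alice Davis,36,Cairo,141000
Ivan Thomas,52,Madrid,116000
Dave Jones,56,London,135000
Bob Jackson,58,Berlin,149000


Filter: age > 30
Sort by: salary (descending)

Filtered records (5):
  Bob Jackson, age 58, salary $149000
  Alice Davis, age 36, salary $141000
  Dave Jones, age 56, salary $135000
  Ivan Thomas, age 52, salary $116000
  Rosa Smith, age 57, salary $94000

Highest salary: Bob Jackson ($149000)

Bob Jackson


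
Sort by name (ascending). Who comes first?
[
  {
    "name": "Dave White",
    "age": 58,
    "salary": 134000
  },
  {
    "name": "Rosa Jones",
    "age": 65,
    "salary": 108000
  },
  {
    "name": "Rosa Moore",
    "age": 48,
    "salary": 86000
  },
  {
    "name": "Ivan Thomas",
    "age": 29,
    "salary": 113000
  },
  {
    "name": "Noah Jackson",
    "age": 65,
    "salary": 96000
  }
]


Sort by: name (ascending)

Sorted order:
  1. Dave White (name = Dave White)
  2. Ivan Thomas (name = Ivan Thomas)
  3. Noah Jackson (name = Noah Jackson)
  4. Rosa Jones (name = Rosa Jones)
  5. Rosa Moore (name = Rosa Moore)

First: Dave White

Dave White


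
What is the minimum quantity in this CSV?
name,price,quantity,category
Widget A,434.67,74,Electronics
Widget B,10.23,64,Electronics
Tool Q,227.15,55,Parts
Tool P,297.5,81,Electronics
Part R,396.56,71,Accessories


Computing minimum quantity:
Values: [74, 64, 55, 81, 71]
Min = 55

55


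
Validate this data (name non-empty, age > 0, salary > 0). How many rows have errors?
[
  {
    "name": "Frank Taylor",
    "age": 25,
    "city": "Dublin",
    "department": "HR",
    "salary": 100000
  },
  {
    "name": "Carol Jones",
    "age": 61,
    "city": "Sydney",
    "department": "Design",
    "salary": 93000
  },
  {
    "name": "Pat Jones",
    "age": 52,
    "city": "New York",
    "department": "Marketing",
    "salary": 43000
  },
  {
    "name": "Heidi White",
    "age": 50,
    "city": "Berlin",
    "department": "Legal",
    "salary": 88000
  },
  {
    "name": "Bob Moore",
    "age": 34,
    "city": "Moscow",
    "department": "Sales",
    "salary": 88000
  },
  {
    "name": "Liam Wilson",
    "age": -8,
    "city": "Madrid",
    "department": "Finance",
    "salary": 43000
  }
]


Validating 6 records:
Rules: name non-empty, age > 0, salary > 0

  Row 1 (Frank Taylor): OK
  Row 2 (Carol Jones): OK
  Row 3 (Pat Jones): OK
  Row 4 (Heidi White): OK
  Row 5 (Bob Moore): OK
  Row 6 (Liam Wilson): negative age: -8

Total errors: 1

1 errors


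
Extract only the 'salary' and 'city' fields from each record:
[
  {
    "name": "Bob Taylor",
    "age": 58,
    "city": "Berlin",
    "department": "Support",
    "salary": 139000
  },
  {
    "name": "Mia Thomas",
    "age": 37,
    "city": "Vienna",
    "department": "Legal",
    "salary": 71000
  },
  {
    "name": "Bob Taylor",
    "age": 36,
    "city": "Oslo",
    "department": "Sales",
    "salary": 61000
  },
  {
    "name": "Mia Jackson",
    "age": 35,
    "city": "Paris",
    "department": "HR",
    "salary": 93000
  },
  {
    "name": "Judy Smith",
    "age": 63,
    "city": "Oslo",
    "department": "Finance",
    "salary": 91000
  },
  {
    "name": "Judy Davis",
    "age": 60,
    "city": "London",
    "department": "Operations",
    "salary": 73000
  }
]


Original: 6 records with fields: name, age, city, department, salary
Keep: ['salary', 'city']
Drop: ['name', 'age', 'department']
Result: 6 records, 2 fields each

[
  {
    "salary": 139000,
    "city": "Berlin"
  },
  {
    "salary": 71000,
    "city": "Vienna"
  },
  {
    "salary": 61000,
    "city": "Oslo"
  },
  {
    "salary": 93000,
    "city": "Paris"
  },
  {
    "salary": 91000,
    "city": "Oslo"
  },
  {
    "salary": 73000,
    "city": "London"
  }
]


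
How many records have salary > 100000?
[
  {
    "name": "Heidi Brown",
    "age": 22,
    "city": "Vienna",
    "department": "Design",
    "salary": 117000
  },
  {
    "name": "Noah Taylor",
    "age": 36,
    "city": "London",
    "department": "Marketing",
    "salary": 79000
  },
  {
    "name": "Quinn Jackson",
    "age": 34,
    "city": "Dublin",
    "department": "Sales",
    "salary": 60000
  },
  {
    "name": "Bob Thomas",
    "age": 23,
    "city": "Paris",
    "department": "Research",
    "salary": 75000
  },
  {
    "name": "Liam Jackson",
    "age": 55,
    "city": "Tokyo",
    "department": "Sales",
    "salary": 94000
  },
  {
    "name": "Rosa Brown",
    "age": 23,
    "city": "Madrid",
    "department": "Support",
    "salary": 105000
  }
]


Data: 6 records
Condition: salary > 100000

Checking each record:
  Heidi Brown: 117000 MATCH
  Noah Taylor: 79000
  Quinn Jackson: 60000
  Bob Thomas: 75000
  Liam Jackson: 94000
  Rosa Brown: 105000 MATCH

Count: 2

2


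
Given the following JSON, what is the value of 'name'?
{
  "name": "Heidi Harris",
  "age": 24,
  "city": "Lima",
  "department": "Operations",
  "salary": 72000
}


Looking up field 'name'
Value: Heidi Harris

Heidi Harris


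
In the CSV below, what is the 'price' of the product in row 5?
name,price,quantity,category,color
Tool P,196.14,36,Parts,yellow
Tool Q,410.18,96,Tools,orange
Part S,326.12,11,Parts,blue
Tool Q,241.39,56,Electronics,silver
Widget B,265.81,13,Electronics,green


Query: Row 5 ('Widget B'), column 'price'
Value: 265.81

265.81


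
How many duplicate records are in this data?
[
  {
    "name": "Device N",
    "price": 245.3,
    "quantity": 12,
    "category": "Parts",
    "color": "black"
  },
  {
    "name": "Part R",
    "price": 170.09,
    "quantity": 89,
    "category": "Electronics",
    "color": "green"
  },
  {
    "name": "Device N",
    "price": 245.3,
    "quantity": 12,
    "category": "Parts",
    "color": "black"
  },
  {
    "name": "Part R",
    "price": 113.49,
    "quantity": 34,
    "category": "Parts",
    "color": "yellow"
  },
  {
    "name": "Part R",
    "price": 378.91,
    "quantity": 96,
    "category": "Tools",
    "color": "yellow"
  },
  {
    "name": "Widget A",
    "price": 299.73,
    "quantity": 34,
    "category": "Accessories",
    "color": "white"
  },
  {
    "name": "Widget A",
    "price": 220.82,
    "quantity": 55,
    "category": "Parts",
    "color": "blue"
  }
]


Checking 7 records for duplicates:

  Row 1: Device N ($245.3, qty 12)
  Row 2: Part R ($170.09, qty 89)
  Row 3: Device N ($245.3, qty 12) <-- DUPLICATE
  Row 4: Part R ($113.49, qty 34)
  Row 5: Part R ($378.91, qty 96)
  Row 6: Widget A ($299.73, qty 34)
  Row 7: Widget A ($220.82, qty 55)

Duplicates found: 1
Unique records: 6

1 duplicates, 6 unique


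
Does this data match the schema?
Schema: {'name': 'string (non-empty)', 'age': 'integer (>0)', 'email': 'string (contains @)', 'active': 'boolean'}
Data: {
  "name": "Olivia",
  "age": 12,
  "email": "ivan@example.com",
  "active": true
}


Validating each field against schema:
  name: OK (non-empty string)
  age: OK (positive integer)
  email: OK (string with @)
  active: OK (boolean)

Result: VALID

VALID


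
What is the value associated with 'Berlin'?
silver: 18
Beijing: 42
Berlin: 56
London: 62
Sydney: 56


Looking up key 'Berlin'
Value: 56

56


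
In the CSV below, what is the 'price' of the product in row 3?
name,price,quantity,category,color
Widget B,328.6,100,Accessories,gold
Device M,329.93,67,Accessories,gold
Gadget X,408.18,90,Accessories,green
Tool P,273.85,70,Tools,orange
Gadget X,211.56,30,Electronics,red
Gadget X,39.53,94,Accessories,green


Query: Row 3 ('Gadget X'), column 'price'
Value: 408.18

408.18


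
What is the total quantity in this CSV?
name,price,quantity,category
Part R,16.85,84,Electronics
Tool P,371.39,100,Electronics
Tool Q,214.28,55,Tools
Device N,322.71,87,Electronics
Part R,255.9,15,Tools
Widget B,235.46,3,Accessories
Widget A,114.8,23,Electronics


Computing total quantity:
Values: [84, 100, 55, 87, 15, 3, 23]
Sum = 367

367


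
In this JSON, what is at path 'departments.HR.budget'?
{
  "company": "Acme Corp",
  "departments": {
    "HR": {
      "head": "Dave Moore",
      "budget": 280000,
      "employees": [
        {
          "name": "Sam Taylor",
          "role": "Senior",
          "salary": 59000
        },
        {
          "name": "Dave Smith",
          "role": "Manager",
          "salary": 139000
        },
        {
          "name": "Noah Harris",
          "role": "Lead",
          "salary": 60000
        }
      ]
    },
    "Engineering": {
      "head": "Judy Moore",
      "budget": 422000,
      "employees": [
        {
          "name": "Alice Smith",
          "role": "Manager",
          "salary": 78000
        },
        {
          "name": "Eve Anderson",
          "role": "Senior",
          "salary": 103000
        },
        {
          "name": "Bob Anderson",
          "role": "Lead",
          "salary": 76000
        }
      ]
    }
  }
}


Path: departments.HR.budget

Navigate:
  -> departments
  -> HR
  -> budget = 280000

280000


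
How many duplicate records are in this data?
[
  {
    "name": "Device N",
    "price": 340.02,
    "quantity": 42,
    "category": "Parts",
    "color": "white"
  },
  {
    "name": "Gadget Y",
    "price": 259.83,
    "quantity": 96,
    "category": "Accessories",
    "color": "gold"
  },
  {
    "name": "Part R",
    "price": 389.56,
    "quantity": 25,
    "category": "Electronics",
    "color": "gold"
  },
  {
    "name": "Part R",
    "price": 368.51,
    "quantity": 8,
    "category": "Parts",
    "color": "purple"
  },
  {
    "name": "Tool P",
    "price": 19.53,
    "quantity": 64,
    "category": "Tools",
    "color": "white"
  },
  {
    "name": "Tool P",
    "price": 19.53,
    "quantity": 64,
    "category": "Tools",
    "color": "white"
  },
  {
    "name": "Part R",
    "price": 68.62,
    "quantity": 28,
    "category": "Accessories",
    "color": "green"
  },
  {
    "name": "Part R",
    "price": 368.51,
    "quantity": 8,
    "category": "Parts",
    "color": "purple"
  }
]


Checking 8 records for duplicates:

  Row 1: Device N ($340.02, qty 42)
  Row 2: Gadget Y ($259.83, qty 96)
  Row 3: Part R ($389.56, qty 25)
  Row 4: Part R ($368.51, qty 8)
  Row 5: Tool P ($19.53, qty 64)
  Row 6: Tool P ($19.53, qty 64) <-- DUPLICATE
  Row 7: Part R ($68.62, qty 28)
  Row 8: Part R ($368.51, qty 8) <-- DUPLICATE

Duplicates found: 2
Unique records: 6

2 duplicates, 6 unique


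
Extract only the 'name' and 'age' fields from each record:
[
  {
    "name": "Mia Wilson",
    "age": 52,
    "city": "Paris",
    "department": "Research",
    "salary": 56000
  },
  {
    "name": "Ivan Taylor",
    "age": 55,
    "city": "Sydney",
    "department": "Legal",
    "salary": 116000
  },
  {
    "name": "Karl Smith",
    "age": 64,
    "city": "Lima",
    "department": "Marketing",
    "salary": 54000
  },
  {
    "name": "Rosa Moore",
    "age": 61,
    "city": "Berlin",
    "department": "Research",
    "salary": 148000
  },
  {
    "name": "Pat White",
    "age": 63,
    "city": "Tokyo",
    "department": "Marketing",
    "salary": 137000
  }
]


Original: 5 records with fields: name, age, city, department, salary
Keep: ['name', 'age']
Drop: ['city', 'department', 'salary']
Result: 5 records, 2 fields each

[
  {
    "name": "Mia Wilson",
    "age": 52
  },
  {
    "name": "Ivan Taylor",
    "age": 55
  },
  {
    "name": "Karl Smith",
    "age": 64
  },
  {
    "name": "Rosa Moore",
    "age": 61
  },
  {
    "name": "Pat White",
    "age": 63
  }
]


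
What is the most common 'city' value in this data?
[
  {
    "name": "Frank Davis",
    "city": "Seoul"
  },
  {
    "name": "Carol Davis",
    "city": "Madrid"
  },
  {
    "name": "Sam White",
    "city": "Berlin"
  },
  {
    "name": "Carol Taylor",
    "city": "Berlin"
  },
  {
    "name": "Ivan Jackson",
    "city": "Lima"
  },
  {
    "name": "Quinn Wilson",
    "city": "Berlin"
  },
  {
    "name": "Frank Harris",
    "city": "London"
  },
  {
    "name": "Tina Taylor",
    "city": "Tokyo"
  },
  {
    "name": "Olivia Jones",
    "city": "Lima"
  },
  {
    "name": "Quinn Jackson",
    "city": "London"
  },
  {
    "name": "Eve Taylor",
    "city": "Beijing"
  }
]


Counting 'city' values across 11 records:

  Berlin: 3 ###
  Lima: 2 ##
  London: 2 ##
  Seoul: 1 #
  Madrid: 1 #
  Tokyo: 1 #
  Beijing: 1 #

Most common: Berlin (3 times)

Berlin (3 times)


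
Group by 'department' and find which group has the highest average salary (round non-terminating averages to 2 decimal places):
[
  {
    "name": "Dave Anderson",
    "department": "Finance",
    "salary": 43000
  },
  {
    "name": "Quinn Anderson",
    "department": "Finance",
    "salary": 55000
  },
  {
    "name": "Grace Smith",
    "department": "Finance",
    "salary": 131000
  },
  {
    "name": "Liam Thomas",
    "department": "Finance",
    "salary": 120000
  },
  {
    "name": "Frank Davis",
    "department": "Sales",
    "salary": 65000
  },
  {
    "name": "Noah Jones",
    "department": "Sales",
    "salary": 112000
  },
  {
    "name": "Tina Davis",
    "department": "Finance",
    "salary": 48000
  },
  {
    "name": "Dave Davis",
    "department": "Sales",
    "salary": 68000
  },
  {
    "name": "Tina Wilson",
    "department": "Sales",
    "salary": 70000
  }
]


Group by: department

Groups:
  Finance: 5 people, avg salary = 397000/5 = $79400
  Sales: 4 people, avg salary = 315000/4 = $78750

Highest average salary: Finance ($79400)

Finance ($79400)


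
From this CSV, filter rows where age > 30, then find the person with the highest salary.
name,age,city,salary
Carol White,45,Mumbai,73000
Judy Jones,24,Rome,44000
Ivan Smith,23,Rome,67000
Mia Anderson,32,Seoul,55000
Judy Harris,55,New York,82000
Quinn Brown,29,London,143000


Filter: age > 30
Sort by: salary (descending)

Filtered records (3):
  Judy Harris, age 55, salary $82000
  Carol White, age 45, salary $73000
  Mia Anderson, age 32, salary $55000

Highest salary: Judy Harris ($82000)

Judy Harris


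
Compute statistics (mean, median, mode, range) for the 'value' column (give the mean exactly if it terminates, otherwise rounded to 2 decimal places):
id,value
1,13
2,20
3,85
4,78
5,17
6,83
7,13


Data: [13, 20, 85, 78, 17, 83, 13]
Count: 7
Sum: 309
Mean: 309/7 ≈ 44.14 (rounded to 2 decimal places)
Sorted: [13, 13, 17, 20, 78, 83, 85]
Median: 20.0
Mode: 13 (2 times)
Range: 85 - 13 = 72
Min: 13, Max: 85

mean≈44.14, median=20.0, mode=13, range=72


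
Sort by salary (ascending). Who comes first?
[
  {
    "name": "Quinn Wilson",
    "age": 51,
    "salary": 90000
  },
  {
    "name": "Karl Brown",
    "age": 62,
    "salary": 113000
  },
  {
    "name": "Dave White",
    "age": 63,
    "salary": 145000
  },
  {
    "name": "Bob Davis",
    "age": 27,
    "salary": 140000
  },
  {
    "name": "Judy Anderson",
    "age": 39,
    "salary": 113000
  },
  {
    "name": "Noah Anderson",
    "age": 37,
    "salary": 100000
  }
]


Sort by: salary (ascending)

Sorted order:
  1. Quinn Wilson (salary = 90000)
  2. Noah Anderson (salary = 100000)
  3. Karl Brown (salary = 113000)
  4. Judy Anderson (salary = 113000)
  5. Bob Davis (salary = 140000)
  6. Dave White (salary = 145000)

First: Quinn Wilson

Quinn Wilson


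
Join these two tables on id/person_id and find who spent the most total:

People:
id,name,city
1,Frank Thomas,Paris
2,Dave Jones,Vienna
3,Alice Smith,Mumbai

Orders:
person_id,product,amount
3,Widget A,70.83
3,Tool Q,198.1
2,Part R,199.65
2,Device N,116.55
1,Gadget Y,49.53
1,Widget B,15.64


Join on: people.id = orders.person_id

Joined rows:
  Alice Smith (Mumbai) bought Widget A for $70.83
  Alice Smith (Mumbai) bought Tool Q for $198.1
  Dave Jones (Vienna) bought Part R for $199.65
  Dave Jones (Vienna) bought Device N for $116.55
  Frank Thomas (Paris) bought Gadget Y for $49.53
  Frank Thomas (Paris) bought Widget B for $15.64

Total per person:
  Dave Jones: $316.20
  Alice Smith: $268.93
  Frank Thomas: $65.17

Top spender: Dave Jones ($316.20)

Dave Jones ($316.20)


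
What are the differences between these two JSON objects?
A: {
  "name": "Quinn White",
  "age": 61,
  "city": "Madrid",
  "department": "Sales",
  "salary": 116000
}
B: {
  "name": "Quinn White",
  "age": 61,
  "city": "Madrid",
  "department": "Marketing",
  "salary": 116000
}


Comparing each field (in key order):
  name: same
  age: same
  city: same
  department: DIFFERENT
  salary: same
Differences:
  department: Sales -> Marketing

1 field(s) changed

1 change: department


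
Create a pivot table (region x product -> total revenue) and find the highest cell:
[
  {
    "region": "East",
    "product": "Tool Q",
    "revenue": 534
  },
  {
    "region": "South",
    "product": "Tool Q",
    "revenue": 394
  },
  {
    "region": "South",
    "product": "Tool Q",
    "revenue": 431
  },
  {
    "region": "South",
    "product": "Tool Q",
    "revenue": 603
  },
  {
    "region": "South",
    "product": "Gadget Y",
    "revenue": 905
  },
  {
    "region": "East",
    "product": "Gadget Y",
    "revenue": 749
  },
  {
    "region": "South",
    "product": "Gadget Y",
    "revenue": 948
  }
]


Pivot: region (rows) x product (columns) -> total revenue

     Gadget Y      Tool Q      
East           749           534  
South         1853          1428  

Highest: South / Gadget Y = $1853

South / Gadget Y = $1853


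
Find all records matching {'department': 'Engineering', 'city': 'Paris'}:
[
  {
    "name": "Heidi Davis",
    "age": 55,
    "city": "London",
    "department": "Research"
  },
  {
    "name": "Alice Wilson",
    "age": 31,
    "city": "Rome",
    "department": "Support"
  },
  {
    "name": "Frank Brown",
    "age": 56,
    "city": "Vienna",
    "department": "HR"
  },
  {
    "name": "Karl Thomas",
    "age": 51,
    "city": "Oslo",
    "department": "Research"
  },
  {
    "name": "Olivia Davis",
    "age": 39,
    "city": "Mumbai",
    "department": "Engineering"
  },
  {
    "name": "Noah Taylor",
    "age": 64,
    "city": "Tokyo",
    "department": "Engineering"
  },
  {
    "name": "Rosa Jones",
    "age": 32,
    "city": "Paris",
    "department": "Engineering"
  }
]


Search criteria: {'department': 'Engineering', 'city': 'Paris'}

Checking 7 records:
  Heidi Davis: {department: Research, city: London}
  Alice Wilson: {department: Support, city: Rome}
  Frank Brown: {department: HR, city: Vienna}
  Karl Thomas: {department: Research, city: Oslo}
  Olivia Davis: {department: Engineering, city: Mumbai}
  Noah Taylor: {department: Engineering, city: Tokyo}
  Rosa Jones: {department: Engineering, city: Paris} <-- MATCH

Matches: ["Rosa Jones"]

["Rosa Jones"]


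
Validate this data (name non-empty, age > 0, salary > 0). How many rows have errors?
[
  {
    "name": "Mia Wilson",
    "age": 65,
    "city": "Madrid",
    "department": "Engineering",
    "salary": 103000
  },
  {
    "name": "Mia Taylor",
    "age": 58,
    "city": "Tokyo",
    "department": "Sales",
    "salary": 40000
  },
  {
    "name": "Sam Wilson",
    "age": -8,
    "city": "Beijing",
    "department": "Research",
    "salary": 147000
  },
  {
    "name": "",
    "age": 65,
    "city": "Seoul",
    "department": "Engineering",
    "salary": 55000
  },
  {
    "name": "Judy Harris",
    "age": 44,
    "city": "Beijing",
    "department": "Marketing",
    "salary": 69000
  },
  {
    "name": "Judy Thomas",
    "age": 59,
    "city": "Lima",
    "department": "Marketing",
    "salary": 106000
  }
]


Validating 6 records:
Rules: name non-empty, age > 0, salary > 0

  Row 1 (Mia Wilson): OK
  Row 2 (Mia Taylor): OK
  Row 3 (Sam Wilson): negative age: -8
  Row 4 (???): empty name
  Row 5 (Judy Harris): OK
  Row 6 (Judy Thomas): OK

Total errors: 2

2 errors


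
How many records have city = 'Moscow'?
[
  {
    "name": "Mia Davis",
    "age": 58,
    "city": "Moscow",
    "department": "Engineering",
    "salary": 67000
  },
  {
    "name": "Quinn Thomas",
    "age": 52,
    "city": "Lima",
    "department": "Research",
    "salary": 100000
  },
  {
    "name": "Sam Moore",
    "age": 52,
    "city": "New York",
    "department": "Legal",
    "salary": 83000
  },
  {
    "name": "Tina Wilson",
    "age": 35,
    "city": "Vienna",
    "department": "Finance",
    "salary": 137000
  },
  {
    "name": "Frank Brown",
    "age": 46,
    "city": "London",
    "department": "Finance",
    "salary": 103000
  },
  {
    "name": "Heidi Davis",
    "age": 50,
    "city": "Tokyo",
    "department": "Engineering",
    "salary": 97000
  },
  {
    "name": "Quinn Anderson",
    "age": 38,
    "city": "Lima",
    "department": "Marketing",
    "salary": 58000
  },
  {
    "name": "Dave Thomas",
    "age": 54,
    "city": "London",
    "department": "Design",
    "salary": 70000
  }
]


Data: 8 records
Condition: city = 'Moscow'

Checking each record:
  Mia Davis: Moscow MATCH
  Quinn Thomas: Lima
  Sam Moore: New York
  Tina Wilson: Vienna
  Frank Brown: London
  Heidi Davis: Tokyo
  Quinn Anderson: Lima
  Dave Thomas: London

Count: 1

1


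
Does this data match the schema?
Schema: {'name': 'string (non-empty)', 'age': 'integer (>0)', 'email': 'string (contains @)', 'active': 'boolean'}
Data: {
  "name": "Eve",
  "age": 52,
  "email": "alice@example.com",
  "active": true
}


Validating each field against schema:
  name: OK (non-empty string)
  age: OK (positive integer)
  email: OK (string with @)
  active: OK (boolean)

Result: VALID

VALID
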